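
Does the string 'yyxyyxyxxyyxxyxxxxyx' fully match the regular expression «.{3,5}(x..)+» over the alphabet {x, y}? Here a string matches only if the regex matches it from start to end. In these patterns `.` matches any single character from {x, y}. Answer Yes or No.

Yes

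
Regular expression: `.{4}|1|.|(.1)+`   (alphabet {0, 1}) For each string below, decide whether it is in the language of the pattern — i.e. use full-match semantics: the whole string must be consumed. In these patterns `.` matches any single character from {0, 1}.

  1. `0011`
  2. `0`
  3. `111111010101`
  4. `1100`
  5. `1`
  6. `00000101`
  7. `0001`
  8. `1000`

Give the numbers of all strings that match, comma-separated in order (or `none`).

1. `0011` → match
2. `0` → match
3. `111111010101` → match
4. `1100` → match
5. `1` → match
6. `00000101` → no match
7. `0001` → match
8. `1000` → match

1, 2, 3, 4, 5, 7, 8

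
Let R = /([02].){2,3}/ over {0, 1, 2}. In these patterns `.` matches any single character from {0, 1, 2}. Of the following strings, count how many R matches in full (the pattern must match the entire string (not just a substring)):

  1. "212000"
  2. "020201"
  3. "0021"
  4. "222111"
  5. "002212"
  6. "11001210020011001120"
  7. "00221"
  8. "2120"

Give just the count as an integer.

4

1. "212000" → match
2. "020201" → match
3. "0021" → match
4. "222111" → no match
5. "002212" → no match
6 → no match
7. "00221" → no match
8. "2120" → match
Total matched: 4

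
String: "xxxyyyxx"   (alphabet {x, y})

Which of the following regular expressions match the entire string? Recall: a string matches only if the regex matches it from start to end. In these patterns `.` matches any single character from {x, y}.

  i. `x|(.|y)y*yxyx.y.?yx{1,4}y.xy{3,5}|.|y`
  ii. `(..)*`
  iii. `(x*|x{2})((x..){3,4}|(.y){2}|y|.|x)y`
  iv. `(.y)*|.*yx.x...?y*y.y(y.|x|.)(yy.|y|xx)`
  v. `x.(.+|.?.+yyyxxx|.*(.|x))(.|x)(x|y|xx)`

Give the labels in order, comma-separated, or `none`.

ii, v

i → no match
ii → match
iii → no match — must end with "y"
iv → no match
v → match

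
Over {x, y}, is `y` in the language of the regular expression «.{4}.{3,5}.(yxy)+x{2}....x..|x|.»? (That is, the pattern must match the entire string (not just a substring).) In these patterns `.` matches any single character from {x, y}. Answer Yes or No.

Yes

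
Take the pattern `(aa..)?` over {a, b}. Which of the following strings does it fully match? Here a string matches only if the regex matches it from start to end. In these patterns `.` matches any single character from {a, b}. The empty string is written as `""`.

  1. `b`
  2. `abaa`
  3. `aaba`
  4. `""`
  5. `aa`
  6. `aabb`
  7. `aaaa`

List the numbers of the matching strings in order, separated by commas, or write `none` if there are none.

1 → no match
2 → no match
3 → match
4 → match
5 → no match
6 → match
7 → match

3, 4, 6, 7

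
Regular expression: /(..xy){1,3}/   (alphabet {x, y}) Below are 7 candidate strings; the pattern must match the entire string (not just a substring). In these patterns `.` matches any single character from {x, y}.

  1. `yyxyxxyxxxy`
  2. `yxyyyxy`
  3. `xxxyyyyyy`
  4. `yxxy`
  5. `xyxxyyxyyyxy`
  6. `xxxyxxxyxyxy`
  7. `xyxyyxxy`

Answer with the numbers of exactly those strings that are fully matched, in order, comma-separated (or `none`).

1 → no match
2 → no match
3 → no match — must end with `xy`
4 → match
5 → no match
6 → match
7 → match

4, 6, 7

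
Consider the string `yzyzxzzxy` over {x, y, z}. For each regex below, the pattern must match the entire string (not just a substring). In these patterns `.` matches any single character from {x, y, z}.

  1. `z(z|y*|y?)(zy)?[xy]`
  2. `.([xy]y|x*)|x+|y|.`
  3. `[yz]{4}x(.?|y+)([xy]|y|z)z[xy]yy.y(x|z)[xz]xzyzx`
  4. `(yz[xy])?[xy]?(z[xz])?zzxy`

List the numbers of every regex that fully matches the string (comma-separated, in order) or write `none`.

4

1 → no match — must start with `z`
2 → no match
3 → no match — must end with `xzyzx`
4 → match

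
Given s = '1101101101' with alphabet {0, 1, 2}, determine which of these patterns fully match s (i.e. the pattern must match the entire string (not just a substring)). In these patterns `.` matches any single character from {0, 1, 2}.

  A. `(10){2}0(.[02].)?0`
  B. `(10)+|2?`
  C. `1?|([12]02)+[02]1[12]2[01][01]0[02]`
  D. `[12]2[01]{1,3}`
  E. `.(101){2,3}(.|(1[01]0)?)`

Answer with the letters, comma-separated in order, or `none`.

A → no match — must start with '10'
B → no match
C → no match
D → no match
E → match

E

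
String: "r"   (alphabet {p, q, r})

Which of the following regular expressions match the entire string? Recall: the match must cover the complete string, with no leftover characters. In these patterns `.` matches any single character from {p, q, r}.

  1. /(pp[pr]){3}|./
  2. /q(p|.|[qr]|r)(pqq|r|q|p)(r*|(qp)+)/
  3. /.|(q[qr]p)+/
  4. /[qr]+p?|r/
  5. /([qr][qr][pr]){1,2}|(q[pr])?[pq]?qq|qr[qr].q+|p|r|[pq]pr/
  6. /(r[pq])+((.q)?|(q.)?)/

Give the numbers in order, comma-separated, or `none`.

1 → match
2 → no match — must start with "q"
3 → match
4 → match
5 → match
6 → no match

1, 3, 4, 5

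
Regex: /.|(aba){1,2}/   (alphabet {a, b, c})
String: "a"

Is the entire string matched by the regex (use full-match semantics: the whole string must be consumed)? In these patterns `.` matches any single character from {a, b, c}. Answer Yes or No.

Yes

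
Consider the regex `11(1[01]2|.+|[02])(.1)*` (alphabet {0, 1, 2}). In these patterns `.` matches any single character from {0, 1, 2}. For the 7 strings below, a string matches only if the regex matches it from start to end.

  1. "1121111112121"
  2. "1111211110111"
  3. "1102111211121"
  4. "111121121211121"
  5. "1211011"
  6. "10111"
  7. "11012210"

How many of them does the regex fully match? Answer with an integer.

1 → match
2 → match
3 → match
4 → match
5 → no match — must start with "11"
6 → no match — must start with "11"
7 → match
Total matched: 5

5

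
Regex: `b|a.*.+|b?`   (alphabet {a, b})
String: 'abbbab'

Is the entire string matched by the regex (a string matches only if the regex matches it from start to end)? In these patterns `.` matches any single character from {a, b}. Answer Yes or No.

Yes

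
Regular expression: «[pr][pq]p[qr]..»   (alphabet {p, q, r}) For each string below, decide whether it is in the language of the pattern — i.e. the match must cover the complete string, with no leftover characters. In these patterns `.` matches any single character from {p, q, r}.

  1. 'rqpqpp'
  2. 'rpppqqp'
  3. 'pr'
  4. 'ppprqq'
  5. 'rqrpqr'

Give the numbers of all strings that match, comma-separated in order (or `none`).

1. 'rqpqpp' → match
2. 'rpppqqp' → no match
3. 'pr' → no match
4. 'ppprqq' → match
5. 'rqrpqr' → no match

1, 4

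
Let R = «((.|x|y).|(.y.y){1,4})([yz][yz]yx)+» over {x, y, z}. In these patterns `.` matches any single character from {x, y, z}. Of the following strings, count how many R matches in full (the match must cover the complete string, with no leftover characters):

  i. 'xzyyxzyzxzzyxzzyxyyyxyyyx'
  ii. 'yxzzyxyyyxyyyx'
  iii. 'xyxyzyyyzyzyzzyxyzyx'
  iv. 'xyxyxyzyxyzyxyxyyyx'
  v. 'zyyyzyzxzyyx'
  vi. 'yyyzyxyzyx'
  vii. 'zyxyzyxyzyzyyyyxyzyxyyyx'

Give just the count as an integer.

4

i → no match
ii → match
iii → match
iv → no match
v → no match
vi → match
vii → match
Total matched: 4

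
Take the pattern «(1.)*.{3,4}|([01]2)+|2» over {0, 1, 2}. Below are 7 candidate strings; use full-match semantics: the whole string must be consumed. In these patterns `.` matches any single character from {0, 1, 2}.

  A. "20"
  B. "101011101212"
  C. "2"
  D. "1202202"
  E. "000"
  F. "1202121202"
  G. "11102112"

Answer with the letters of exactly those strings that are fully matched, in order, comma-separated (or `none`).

B, C, E, F, G

A → no match
B → match
C → match
D → no match
E → match
F → match
G → match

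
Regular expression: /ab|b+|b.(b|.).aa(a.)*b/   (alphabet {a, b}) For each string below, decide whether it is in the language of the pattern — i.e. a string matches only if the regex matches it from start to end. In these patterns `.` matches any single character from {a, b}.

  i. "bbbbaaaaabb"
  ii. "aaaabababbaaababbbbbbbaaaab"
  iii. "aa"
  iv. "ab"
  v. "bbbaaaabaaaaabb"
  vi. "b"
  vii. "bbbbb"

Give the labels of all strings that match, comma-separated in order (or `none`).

i, iv, v, vi, vii

i → match
ii → no match
iii → no match
iv → match
v → match
vi → match
vii → match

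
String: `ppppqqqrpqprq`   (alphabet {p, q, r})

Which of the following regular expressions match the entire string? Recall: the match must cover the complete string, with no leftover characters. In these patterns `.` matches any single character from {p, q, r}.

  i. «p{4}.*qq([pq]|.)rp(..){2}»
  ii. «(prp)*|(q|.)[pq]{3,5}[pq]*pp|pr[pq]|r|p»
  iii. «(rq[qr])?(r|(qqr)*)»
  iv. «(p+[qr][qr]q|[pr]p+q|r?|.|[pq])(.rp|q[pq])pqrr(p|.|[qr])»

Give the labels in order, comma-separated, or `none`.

i → match
ii → no match
iii → no match
iv → no match

i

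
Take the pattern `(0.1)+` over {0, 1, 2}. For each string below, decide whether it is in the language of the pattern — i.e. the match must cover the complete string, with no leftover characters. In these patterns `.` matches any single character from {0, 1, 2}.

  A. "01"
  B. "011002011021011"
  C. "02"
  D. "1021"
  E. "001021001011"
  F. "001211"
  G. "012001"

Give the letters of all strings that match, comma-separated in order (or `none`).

A. "01" → no match
B → no match
C. "02" → no match — must end with "1"
D. "1021" → no match — must start with "0"
E. "001021001011" → match
F. "001211" → no match
G. "012001" → no match

E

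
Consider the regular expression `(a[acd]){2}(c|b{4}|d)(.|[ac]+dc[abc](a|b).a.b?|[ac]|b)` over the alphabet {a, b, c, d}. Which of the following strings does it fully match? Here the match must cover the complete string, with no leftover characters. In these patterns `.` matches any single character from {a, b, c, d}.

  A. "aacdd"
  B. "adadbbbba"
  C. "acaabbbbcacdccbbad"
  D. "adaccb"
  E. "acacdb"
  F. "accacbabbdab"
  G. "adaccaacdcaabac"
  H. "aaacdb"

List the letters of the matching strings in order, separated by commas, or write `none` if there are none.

B, C, D, E, G, H

A → no match
B → match
C → match
D → match
E → match
F → no match
G → match
H → match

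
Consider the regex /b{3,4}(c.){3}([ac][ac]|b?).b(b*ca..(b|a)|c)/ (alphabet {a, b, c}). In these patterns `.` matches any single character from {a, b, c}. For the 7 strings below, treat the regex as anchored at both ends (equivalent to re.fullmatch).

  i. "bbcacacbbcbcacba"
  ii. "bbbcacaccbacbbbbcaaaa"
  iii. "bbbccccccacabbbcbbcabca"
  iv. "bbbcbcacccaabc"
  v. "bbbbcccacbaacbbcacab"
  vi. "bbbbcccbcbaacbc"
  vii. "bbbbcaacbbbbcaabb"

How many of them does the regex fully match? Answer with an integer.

i → no match
ii → no match
iii → no match
iv → match
v → match
vi → match
vii → no match
Total matched: 3

3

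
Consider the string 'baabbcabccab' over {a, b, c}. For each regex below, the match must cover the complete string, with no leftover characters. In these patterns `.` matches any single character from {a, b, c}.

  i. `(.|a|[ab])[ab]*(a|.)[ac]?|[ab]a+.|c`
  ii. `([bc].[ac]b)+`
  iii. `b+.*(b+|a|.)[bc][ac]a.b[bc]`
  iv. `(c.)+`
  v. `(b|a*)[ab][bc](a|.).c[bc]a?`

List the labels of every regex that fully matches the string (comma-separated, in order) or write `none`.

ii

i → no match
ii → match
iii → no match
iv → no match — must start with 'c'
v → no match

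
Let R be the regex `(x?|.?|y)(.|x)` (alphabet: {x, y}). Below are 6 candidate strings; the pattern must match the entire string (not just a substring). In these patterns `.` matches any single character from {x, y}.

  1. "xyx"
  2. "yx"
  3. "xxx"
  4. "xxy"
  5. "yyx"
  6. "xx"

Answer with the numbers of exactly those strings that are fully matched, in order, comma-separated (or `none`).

2, 6

1. "xyx" → no match
2. "yx" → match
3. "xxx" → no match
4. "xxy" → no match
5. "yyx" → no match
6. "xx" → match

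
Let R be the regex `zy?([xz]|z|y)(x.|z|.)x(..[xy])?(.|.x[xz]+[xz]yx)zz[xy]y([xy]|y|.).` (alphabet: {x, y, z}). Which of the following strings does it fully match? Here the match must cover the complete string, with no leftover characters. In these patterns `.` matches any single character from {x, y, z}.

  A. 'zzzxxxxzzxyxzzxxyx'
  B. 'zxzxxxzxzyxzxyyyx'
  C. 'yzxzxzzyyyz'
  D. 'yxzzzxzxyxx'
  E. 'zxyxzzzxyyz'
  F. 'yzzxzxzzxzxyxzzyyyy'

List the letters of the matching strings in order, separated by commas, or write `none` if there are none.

A → no match
B → no match
C. 'yzxzxzzyyyz' → no match — must start with 'z'
D. 'yxzzzxzxyxx' → no match — must start with 'z'
E. 'zxyxzzzxyyz' → match
F → no match — must start with 'z'

E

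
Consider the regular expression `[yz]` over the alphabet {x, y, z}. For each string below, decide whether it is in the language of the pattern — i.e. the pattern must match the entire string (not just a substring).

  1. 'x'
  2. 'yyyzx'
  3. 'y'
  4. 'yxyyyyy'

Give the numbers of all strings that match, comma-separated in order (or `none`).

1 → no match
2 → no match
3 → match
4 → no match

3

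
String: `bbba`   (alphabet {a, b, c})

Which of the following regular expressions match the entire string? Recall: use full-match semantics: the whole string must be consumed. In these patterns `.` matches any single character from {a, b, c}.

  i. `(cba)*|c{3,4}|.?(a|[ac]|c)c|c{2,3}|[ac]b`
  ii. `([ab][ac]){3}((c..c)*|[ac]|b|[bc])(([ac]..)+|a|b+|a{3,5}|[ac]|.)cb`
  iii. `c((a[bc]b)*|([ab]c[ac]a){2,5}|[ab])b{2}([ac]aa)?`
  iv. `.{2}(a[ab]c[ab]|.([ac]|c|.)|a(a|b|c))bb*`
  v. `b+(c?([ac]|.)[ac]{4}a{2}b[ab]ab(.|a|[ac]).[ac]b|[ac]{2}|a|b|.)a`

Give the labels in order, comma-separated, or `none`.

i → no match
ii → no match — must end with `cb`
iii → no match — must start with `c`
iv → no match
v → match

v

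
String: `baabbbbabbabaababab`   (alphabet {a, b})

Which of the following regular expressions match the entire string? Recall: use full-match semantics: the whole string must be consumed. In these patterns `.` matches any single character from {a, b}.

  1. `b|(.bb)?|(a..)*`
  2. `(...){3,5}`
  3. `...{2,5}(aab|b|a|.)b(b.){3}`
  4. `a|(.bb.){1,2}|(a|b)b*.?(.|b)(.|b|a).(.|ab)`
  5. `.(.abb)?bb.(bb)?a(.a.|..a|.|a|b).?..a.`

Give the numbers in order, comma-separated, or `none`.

5

1 → no match
2 → no match
3 → no match
4 → no match
5 → match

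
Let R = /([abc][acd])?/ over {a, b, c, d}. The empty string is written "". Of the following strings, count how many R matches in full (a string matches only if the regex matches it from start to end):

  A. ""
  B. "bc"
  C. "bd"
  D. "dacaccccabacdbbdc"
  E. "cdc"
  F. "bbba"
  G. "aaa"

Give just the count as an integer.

A. "" → match
B. "bc" → match
C. "bd" → match
D → no match
E. "cdc" → no match
F. "bbba" → no match
G. "aaa" → no match
Total matched: 3

3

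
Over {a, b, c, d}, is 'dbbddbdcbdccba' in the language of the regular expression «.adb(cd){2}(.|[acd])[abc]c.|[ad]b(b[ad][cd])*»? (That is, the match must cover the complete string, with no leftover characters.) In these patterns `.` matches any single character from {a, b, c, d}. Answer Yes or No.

No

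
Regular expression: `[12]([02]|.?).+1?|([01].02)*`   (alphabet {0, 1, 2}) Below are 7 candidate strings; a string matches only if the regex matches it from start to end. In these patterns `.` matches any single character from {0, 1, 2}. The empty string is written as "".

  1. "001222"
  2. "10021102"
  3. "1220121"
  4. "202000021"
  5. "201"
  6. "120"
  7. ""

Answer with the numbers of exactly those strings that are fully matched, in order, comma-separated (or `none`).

2, 3, 4, 5, 6, 7

1 → no match
2 → match
3 → match
4 → match
5 → match
6 → match
7 → match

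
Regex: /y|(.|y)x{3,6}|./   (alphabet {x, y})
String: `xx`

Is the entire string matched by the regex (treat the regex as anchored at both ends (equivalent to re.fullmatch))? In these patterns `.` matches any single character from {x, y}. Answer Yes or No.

No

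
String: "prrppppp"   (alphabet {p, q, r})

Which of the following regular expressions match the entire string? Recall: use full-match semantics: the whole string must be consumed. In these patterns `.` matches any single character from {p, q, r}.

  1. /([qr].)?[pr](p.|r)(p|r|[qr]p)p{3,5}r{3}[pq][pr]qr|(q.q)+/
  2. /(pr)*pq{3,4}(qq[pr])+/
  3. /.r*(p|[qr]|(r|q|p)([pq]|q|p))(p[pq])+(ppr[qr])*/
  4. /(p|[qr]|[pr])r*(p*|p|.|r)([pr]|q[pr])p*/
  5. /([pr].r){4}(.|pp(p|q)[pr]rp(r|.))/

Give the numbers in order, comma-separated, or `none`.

3, 4

1 → no match
2 → no match
3 → match
4 → match
5 → no match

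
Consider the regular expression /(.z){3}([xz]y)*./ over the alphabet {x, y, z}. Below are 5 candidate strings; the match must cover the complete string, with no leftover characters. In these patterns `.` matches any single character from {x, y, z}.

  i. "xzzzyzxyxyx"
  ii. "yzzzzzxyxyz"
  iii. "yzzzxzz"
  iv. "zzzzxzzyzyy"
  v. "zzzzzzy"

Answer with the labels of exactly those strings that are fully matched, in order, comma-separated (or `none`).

i → match
ii → match
iii → match
iv → match
v → match

i, ii, iii, iv, v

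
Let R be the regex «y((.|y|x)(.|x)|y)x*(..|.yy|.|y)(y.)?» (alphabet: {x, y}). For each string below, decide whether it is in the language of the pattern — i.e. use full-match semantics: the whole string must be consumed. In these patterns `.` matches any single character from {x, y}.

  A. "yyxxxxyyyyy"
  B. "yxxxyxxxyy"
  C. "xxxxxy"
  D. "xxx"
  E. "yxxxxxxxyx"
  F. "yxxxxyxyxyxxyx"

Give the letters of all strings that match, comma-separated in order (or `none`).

A → match
B → no match
C → no match — must start with "y"
D → no match — must start with "y"
E → match
F → no match

A, E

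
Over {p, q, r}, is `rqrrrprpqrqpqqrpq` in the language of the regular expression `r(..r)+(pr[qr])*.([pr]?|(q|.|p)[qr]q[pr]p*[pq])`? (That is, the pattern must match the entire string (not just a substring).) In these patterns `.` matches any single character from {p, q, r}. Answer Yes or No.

Yes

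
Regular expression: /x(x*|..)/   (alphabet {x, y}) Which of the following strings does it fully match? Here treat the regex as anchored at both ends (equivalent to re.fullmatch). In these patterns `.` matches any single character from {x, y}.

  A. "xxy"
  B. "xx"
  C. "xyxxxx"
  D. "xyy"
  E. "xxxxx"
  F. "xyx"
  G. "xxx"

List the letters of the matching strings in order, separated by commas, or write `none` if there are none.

A, B, D, E, F, G

A. "xxy" → match
B. "xx" → match
C. "xyxxxx" → no match
D. "xyy" → match
E. "xxxxx" → match
F. "xyx" → match
G. "xxx" → match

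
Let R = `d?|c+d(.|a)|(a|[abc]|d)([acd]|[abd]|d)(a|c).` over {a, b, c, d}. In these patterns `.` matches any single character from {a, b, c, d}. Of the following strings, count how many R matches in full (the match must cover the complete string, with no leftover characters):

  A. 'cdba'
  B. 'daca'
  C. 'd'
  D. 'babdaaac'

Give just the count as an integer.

2

A → no match
B → match
C → match
D → no match
Total matched: 2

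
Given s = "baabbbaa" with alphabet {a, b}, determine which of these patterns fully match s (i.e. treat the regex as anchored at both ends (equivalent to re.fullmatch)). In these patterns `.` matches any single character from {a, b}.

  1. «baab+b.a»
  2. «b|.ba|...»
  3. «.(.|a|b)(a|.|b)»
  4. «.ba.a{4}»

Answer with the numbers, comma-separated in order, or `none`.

1

1 → match
2 → no match
3 → no match
4 → no match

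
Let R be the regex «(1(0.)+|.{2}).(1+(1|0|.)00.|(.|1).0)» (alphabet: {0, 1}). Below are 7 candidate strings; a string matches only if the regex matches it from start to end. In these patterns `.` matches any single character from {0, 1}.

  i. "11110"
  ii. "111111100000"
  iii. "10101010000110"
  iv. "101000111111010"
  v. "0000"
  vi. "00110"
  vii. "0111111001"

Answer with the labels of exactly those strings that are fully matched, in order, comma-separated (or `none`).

vii

i. "11110" → no match
ii. "111111100000" → no match
iii → no match
iv → no match
v. "0000" → no match
vi. "00110" → no match
vii. "0111111001" → match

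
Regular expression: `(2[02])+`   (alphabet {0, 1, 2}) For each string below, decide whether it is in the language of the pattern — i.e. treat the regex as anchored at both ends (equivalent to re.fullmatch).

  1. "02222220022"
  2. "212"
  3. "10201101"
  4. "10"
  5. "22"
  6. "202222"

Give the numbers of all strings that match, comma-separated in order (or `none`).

1 → no match — must start with "2"
2 → no match
3 → no match — must start with "2"
4 → no match — must start with "2"
5 → match
6 → match

5, 6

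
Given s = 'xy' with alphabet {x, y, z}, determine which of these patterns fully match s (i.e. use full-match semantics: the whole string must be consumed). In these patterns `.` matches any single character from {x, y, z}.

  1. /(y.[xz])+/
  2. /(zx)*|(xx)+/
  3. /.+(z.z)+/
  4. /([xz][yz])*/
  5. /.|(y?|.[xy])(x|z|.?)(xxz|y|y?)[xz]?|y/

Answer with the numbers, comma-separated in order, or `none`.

4, 5

1 → no match — must start with 'y'
2 → no match
3 → no match — must end with 'z'
4 → match
5 → match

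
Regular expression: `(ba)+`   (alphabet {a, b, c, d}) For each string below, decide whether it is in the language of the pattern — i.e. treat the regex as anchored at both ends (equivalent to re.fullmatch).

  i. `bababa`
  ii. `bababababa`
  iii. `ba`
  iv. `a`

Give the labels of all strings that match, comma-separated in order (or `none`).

i. `bababa` → match
ii. `bababababa` → match
iii. `ba` → match
iv. `a` → no match — must start with `ba`

i, ii, iii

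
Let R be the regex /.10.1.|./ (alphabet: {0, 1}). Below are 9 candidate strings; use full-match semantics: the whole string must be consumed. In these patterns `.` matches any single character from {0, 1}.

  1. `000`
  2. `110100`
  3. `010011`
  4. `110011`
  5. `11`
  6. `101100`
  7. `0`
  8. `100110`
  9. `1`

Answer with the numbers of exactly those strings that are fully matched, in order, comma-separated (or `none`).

3, 4, 7, 9

1 → no match
2 → no match
3 → match
4 → match
5 → no match
6 → no match
7 → match
8 → no match
9 → match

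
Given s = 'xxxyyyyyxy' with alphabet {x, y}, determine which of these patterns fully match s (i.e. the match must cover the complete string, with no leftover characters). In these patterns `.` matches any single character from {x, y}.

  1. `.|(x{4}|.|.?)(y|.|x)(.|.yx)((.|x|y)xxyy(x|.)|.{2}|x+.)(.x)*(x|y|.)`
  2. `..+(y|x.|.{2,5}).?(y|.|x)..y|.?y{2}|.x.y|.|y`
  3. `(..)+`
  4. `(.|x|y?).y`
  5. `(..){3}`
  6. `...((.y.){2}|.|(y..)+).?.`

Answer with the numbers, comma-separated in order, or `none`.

1 → no match
2 → match
3 → match
4 → no match
5 → no match
6 → match

2, 3, 6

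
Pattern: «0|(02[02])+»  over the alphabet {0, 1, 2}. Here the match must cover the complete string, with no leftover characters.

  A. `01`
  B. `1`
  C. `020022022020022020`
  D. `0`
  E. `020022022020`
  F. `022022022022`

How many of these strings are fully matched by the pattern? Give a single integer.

4

A → no match
B → no match
C → match
D → match
E → match
F → match
Total matched: 4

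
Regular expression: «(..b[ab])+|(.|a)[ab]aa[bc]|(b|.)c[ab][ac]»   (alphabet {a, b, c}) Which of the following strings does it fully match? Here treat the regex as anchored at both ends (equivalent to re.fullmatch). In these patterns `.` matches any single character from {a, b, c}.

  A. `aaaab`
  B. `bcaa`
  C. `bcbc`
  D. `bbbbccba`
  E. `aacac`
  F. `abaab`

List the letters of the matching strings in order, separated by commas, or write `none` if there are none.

A → match
B → match
C → match
D → match
E → no match
F → match

A, B, C, D, F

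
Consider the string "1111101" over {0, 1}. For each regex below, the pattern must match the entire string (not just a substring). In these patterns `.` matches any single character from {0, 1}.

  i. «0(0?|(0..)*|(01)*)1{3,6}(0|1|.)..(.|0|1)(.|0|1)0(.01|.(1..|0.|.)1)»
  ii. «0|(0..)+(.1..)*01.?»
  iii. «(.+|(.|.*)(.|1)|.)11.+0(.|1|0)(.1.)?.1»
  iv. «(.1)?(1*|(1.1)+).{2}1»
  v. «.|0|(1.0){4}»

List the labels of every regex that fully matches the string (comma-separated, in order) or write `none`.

i → no match — must start with "0"
ii → no match — must start with "0"
iii → no match
iv → match
v → no match

iv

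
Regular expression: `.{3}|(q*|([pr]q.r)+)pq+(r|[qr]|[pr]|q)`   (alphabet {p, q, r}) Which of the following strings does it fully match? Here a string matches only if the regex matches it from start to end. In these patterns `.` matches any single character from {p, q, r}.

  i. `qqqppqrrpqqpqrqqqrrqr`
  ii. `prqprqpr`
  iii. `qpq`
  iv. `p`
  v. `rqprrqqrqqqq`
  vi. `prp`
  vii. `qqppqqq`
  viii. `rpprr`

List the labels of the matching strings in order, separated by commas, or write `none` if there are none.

iii, vi

i → no match
ii → no match
iii → match
iv → no match
v → no match
vi → match
vii → no match
viii → no match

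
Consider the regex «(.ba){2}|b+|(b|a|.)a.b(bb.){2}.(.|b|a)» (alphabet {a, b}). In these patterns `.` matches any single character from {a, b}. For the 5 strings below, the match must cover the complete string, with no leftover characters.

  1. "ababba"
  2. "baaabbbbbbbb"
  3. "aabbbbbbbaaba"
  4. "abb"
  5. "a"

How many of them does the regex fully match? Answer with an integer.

1

1 → match
2 → no match
3 → no match
4 → no match
5 → no match
Total matched: 1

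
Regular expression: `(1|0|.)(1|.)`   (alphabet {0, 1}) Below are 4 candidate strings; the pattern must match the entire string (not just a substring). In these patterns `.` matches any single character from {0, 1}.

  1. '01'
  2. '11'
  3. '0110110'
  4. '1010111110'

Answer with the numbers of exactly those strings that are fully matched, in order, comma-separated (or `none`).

1 → match
2 → match
3 → no match
4 → no match

1, 2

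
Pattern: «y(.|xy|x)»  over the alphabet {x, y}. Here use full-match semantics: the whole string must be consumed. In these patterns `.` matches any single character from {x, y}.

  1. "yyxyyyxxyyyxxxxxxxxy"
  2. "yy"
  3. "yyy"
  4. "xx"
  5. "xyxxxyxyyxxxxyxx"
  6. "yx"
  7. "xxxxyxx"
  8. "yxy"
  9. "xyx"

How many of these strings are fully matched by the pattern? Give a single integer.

1 → no match
2 → match
3 → no match
4 → no match — must start with "y"
5 → no match — must start with "y"
6 → match
7 → no match — must start with "y"
8 → match
9 → no match — must start with "y"
Total matched: 3

3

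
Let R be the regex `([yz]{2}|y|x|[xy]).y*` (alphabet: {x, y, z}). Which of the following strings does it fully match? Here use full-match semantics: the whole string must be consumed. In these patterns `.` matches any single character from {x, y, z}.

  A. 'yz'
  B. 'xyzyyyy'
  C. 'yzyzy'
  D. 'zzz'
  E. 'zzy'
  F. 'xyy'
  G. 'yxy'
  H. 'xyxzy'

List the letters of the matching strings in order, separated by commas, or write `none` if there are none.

A → match
B → no match
C → no match
D → match
E → match
F → match
G → match
H → no match

A, D, E, F, G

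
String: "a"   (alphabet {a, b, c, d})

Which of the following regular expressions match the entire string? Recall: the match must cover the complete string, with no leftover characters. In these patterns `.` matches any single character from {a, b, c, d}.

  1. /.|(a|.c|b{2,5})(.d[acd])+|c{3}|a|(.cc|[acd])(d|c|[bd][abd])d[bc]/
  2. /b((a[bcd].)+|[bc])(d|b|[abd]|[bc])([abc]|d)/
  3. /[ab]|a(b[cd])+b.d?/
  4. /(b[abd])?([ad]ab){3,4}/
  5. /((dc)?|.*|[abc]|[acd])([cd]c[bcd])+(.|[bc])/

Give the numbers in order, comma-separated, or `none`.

1 → match
2 → no match — must start with "b"
3 → match
4 → no match — must end with "ab"
5 → no match

1, 3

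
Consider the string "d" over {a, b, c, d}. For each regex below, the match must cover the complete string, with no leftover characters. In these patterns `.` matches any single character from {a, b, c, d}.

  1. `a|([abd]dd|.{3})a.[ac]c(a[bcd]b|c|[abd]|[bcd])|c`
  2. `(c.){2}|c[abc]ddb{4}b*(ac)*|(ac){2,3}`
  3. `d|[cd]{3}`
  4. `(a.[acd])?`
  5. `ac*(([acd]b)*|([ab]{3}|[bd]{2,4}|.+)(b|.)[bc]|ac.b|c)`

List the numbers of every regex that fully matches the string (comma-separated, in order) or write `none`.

3

1 → no match
2 → no match
3 → match
4 → no match
5 → no match — must start with "a"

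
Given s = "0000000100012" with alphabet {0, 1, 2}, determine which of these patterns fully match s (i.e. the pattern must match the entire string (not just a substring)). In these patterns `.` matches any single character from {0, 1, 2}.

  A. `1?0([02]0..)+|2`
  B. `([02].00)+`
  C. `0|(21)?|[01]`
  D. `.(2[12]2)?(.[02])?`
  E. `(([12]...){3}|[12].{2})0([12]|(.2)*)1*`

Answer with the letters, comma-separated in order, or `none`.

A

A → match
B → no match — must end with "00"
C → no match
D → no match
E → no match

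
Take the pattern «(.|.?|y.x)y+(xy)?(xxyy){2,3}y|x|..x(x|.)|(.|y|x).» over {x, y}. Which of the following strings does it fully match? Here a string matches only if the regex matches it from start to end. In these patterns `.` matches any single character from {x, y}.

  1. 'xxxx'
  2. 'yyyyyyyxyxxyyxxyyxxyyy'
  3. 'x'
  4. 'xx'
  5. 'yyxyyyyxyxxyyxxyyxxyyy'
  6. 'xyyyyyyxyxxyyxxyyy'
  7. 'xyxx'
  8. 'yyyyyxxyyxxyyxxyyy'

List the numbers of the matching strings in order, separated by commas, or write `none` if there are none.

1, 2, 3, 4, 5, 6, 7, 8

1 → match
2 → match
3 → match
4 → match
5 → match
6 → match
7 → match
8 → match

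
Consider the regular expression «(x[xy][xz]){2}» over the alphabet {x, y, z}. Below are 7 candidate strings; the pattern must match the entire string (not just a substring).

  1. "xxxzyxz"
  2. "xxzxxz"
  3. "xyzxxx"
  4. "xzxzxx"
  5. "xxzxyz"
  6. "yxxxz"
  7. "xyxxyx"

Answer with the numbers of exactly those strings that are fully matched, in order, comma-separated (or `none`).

2, 3, 5, 7

1 → no match
2 → match
3 → match
4 → no match
5 → match
6 → no match — must start with "x"
7 → match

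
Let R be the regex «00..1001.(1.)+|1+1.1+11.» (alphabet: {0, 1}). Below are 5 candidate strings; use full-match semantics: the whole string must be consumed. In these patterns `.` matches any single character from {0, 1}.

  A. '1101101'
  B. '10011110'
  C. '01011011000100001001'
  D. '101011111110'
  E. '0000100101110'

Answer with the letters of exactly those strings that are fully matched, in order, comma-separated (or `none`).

A → no match
B → no match
C → no match
D → no match
E → match

E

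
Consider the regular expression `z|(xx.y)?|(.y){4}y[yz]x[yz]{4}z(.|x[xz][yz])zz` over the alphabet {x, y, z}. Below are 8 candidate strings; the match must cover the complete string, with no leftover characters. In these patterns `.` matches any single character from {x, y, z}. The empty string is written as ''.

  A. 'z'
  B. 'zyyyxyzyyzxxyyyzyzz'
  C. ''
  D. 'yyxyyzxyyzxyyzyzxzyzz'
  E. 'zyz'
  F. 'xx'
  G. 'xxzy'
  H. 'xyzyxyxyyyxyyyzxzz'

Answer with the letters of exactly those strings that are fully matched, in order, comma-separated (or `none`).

A, C, G

A. 'z' → match
B → no match
C. '' → match
D → no match
E. 'zyz' → no match
F. 'xx' → no match
G. 'xxzy' → match
H → no match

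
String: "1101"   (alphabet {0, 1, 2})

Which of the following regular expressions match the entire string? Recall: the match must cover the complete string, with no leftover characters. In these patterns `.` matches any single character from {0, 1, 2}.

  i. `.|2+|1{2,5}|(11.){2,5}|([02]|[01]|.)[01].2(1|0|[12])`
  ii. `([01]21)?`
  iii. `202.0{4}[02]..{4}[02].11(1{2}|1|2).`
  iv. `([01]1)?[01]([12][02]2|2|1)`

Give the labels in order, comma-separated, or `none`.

i → no match
ii → no match
iii → no match — must start with "202"
iv → match

iv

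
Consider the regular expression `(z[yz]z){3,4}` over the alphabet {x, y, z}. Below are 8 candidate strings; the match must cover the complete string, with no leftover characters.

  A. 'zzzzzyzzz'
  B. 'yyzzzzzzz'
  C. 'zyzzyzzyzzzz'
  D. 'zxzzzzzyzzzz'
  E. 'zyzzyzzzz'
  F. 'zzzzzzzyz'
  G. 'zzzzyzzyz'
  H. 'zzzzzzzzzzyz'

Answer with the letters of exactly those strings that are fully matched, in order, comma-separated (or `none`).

A → no match
B → no match — must start with 'z'
C → match
D → no match
E → match
F → match
G → match
H → match

C, E, F, G, H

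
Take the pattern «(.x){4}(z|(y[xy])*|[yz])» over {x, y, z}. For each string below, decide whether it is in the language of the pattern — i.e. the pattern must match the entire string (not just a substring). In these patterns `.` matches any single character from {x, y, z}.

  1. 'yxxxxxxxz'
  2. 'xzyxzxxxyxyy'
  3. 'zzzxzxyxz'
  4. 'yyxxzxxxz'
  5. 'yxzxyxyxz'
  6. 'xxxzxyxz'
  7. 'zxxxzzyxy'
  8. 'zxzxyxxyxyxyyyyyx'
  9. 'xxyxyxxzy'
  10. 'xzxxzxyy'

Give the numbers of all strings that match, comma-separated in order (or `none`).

1 → match
2 → no match
3 → no match
4 → no match
5 → match
6 → no match
7 → no match
8 → no match
9 → no match
10 → no match

1, 5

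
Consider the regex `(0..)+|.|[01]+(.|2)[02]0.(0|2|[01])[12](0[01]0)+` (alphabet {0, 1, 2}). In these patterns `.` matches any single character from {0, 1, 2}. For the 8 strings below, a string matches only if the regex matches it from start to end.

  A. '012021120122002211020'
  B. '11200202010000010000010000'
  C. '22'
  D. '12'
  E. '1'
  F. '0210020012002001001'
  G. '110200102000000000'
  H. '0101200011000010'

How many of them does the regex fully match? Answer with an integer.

A → no match
B → match
C. '22' → no match
D. '12' → no match
E. '1' → match
F → no match
G → match
H → match
Total matched: 4

4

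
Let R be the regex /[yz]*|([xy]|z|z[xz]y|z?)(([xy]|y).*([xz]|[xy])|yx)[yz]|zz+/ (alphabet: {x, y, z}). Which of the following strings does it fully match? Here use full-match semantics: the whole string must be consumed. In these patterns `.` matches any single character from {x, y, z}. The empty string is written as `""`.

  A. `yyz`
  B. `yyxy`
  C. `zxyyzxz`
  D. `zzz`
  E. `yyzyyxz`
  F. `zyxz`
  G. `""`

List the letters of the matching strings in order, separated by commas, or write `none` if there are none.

A, B, C, D, E, F, G

A → match
B → match
C → match
D → match
E → match
F → match
G → match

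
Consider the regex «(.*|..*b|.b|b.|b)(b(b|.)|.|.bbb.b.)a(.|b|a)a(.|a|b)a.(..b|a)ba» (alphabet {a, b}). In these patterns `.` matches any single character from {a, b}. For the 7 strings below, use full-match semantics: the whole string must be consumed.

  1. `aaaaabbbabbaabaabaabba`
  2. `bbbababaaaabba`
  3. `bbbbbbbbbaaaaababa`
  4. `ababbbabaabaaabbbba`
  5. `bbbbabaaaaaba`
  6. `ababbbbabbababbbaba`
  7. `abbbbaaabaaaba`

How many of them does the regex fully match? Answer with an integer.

1 → no match
2 → match
3 → match
4 → no match
5 → match
6 → no match
7 → match
Total matched: 4

4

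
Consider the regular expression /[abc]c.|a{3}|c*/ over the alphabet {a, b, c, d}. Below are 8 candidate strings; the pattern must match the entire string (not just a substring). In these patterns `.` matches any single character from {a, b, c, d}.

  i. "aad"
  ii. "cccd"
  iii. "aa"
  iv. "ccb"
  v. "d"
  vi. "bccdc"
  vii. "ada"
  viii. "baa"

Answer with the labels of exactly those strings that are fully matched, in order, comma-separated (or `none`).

iv

i. "aad" → no match
ii. "cccd" → no match
iii. "aa" → no match
iv. "ccb" → match
v. "d" → no match
vi. "bccdc" → no match
vii. "ada" → no match
viii. "baa" → no match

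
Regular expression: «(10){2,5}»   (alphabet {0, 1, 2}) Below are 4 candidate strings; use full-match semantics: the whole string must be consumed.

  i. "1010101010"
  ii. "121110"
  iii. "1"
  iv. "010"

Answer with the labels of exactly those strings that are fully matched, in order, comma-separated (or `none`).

i → match
ii → no match — must start with "10"
iii → no match — must start with "10"
iv → no match — must start with "10"

i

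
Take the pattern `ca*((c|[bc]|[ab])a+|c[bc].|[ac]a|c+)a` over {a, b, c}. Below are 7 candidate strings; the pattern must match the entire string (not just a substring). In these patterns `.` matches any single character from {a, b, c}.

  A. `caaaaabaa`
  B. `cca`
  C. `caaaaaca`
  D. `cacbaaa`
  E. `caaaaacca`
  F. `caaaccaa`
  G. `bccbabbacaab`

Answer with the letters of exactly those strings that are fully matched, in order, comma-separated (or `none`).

A, B, C, E, F

A → match
B → match
C → match
D → no match
E → match
F → match
G → no match — must start with `c`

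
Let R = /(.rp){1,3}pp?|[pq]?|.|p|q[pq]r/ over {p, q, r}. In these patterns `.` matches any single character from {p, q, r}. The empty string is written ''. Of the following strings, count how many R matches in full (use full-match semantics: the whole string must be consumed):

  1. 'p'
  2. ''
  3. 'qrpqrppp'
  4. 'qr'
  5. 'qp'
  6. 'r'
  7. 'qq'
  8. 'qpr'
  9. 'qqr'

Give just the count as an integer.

6

1 → match
2 → match
3 → match
4 → no match
5 → no match
6 → match
7 → no match
8 → match
9 → match
Total matched: 6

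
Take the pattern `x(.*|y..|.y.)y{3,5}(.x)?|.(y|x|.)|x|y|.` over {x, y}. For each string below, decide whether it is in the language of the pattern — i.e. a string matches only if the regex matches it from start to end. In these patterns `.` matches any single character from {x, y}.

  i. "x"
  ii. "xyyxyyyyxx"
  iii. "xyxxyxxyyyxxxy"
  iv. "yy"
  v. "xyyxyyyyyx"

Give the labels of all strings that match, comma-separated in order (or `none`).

i → match
ii → match
iii → no match
iv → match
v → match

i, ii, iv, v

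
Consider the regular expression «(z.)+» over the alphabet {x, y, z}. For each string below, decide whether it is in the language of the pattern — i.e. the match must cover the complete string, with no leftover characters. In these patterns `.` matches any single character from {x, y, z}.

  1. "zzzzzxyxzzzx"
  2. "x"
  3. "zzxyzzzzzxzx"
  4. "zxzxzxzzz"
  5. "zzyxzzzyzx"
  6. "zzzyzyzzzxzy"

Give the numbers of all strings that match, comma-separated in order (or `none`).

6

1. "zzzzzxyxzzzx" → no match
2. "x" → no match — must start with "z"
3. "zzxyzzzzzxzx" → no match
4. "zxzxzxzzz" → no match
5. "zzyxzzzyzx" → no match
6. "zzzyzyzzzxzy" → match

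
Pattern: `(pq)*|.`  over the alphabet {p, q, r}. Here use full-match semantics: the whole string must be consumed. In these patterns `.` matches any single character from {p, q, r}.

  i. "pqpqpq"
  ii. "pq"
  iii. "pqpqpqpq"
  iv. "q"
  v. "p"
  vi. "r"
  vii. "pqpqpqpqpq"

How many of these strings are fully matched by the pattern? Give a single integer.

i → match
ii → match
iii → match
iv → match
v → match
vi → match
vii → match
Total matched: 7

7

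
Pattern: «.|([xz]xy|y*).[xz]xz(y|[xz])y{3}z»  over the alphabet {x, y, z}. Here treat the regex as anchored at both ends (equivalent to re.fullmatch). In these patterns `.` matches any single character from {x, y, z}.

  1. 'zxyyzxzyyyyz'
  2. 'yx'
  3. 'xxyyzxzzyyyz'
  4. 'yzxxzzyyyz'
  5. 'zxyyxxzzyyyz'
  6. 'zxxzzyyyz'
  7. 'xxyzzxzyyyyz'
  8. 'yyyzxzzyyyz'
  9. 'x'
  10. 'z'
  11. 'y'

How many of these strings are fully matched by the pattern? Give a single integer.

10

1 → match
2 → no match
3 → match
4 → match
5 → match
6 → match
7 → match
8 → match
9 → match
10 → match
11 → match
Total matched: 10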